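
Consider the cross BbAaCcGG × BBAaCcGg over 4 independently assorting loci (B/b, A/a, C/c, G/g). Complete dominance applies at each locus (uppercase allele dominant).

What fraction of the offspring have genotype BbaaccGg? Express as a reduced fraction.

BbAaCcGG gametes: BACG×2, BAcG×2, BaCG×2, BacG×2, bACG×2, bAcG×2, baCG×2, bacG×2
BBAaCcGg gametes: BACG×2, BACg×2, BAcG×2, BAcg×2, BaCG×2, BaCg×2, BacG×2, Bacg×2
BbAaCcGG×BBAaCcGg grid (16·16=256): BBAACCGG=4 BBAACCGg=4 BBAACcGG=8 BBAACcGg=8 BBAAccGG=4 BBAAccGg=4 BBAaCCGG=8 BBAaCCGg=8 BBAaCcGG=16 BBAaCcGg=16 BBAaccGG=8 BBAaccGg=8 BBaaCCGG=4 BBaaCCGg=4 BBaaCcGG=8 BBaaCcGg=8 BBaaccGG=4 BBaaccGg=4 BbAACCGG=4 BbAACCGg=4 BbAACcGG=8 BbAACcGg=8 BbAAccGG=4 BbAAccGg=4 BbAaCCGG=8 BbAaCCGg=8 BbAaCcGG=16 BbAaCcGg=16 BbAaccGG=8 BbAaccGg=8 BbaaCCGG=4 BbaaCCGg=4 BbaaCcGG=8 BbaaCcGg=8 BbaaccGG=4 BbaaccGg=4
BbaaccGg hits 4/256; gcd=4; 4÷4/256÷4 = 1/64

P(BbaaccGg) = 1/64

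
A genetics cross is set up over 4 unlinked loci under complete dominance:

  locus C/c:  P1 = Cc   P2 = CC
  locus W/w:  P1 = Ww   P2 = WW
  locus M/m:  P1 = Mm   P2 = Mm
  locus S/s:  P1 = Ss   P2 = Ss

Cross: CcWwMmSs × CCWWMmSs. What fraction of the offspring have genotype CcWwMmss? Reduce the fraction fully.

P(CcWwMmss) = 1/32

CcWwMmSs gametes: CWMS×1, CWMs×1, CWmS×1, CWms×1, CwMS×1, CwMs×1, CwmS×1, Cwms×1, cWMS×1, cWMs×1, cWmS×1, cWms×1, cwMS×1, cwMs×1, cwmS×1, cwms×1
CCWWMmSs gametes: CWMS×4, CWMs×4, CWmS×4, CWms×4
CcWwMmSs×CCWWMmSs grid (16·16=256): CCWWMMSS=4 CCWWMMSs=8 CCWWMMss=4 CCWWMmSS=8 CCWWMmSs=16 CCWWMmss=8 CCWWmmSS=4 CCWWmmSs=8 CCWWmmss=4 CCWwMMSS=4 CCWwMMSs=8 CCWwMMss=4 CCWwMmSS=8 CCWwMmSs=16 CCWwMmss=8 CCWwmmSS=4 CCWwmmSs=8 CCWwmmss=4 CcWWMMSS=4 CcWWMMSs=8 CcWWMMss=4 CcWWMmSS=8 CcWWMmSs=16 CcWWMmss=8 CcWWmmSS=4 CcWWmmSs=8 CcWWmmss=4 CcWwMMSS=4 CcWwMMSs=8 CcWwMMss=4 CcWwMmSS=8 CcWwMmSs=16 CcWwMmss=8 CcWwmmSS=4 CcWwmmSs=8 CcWwmmss=4
CcWwMmss hits 8/256; gcd=8; 8÷8/256÷8 = 1/32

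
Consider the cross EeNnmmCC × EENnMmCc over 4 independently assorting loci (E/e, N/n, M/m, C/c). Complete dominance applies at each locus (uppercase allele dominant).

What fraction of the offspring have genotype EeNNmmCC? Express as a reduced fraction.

EeNnmmCC gametes: ENmC×4, EnmC×4, eNmC×4, enmC×4
EENnMmCc gametes: ENMC×2, ENMc×2, ENmC×2, ENmc×2, EnMC×2, EnMc×2, EnmC×2, Enmc×2
EeNnmmCC×EENnMmCc grid (16·16=256): EENNMmCC=8 EENNMmCc=8 EENNmmCC=8 EENNmmCc=8 EENnMmCC=16 EENnMmCc=16 EENnmmCC=16 EENnmmCc=16 EEnnMmCC=8 EEnnMmCc=8 EEnnmmCC=8 EEnnmmCc=8 EeNNMmCC=8 EeNNMmCc=8 EeNNmmCC=8 EeNNmmCc=8 EeNnMmCC=16 EeNnMmCc=16 EeNnmmCC=16 EeNnmmCc=16 EennMmCC=8 EennMmCc=8 EennmmCC=8 EennmmCc=8
EeNNmmCC hits 8/256; gcd=8; 8÷8/256÷8 = 1/32

P(EeNNmmCC) = 1/32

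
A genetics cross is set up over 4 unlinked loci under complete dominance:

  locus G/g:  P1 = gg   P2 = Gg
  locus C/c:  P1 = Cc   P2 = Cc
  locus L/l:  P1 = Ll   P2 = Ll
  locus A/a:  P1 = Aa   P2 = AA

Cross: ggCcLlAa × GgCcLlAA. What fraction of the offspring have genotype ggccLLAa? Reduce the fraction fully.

ggCcLlAa gametes: gCLA×2, gCLa×2, gClA×2, gCla×2, gcLA×2, gcLa×2, gclA×2, gcla×2
GgCcLlAA gametes: GCLA×2, GClA×2, GcLA×2, GclA×2, gCLA×2, gClA×2, gcLA×2, gclA×2
ggCcLlAa×GgCcLlAA grid (16·16=256): GgCCLLAA=4 GgCCLLAa=4 GgCCLlAA=8 GgCCLlAa=8 GgCCllAA=4 GgCCllAa=4 GgCcLLAA=8 GgCcLLAa=8 GgCcLlAA=16 GgCcLlAa=16 GgCcllAA=8 GgCcllAa=8 GgccLLAA=4 GgccLLAa=4 GgccLlAA=8 GgccLlAa=8 GgccllAA=4 GgccllAa=4 ggCCLLAA=4 ggCCLLAa=4 ggCCLlAA=8 ggCCLlAa=8 ggCCllAA=4 ggCCllAa=4 ggCcLLAA=8 ggCcLLAa=8 ggCcLlAA=16 ggCcLlAa=16 ggCcllAA=8 ggCcllAa=8 ggccLLAA=4 ggccLLAa=4 ggccLlAA=8 ggccLlAa=8 ggccllAA=4 ggccllAa=4
ggccLLAa hits 4/256; gcd=4; 4÷4/256÷4 = 1/64

P(ggccLLAa) = 1/64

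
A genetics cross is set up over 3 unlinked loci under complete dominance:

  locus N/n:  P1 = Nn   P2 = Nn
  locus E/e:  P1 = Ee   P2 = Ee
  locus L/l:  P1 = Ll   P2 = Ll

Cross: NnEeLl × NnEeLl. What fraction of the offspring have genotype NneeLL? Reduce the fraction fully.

NnEeLl gametes: NEL×1, NEl×1, NeL×1, Nel×1, nEL×1, nEl×1, neL×1, nel×1
NnEeLl gametes: NEL×1, NEl×1, NeL×1, Nel×1, nEL×1, nEl×1, neL×1, nel×1
NnEeLl×NnEeLl grid (8·8=64): NNEELL=1 NNEELl=2 NNEEll=1 NNEeLL=2 NNEeLl=4 NNEell=2 NNeeLL=1 NNeeLl=2 NNeell=1 NnEELL=2 NnEELl=4 NnEEll=2 NnEeLL=4 NnEeLl=8 NnEell=4 NneeLL=2 NneeLl=4 Nneell=2 nnEELL=1 nnEELl=2 nnEEll=1 nnEeLL=2 nnEeLl=4 nnEell=2 nneeLL=1 nneeLl=2 nneell=1
NneeLL hits 2/64; gcd=2; 2÷2/64÷2 = 1/32

P(NneeLL) = 1/32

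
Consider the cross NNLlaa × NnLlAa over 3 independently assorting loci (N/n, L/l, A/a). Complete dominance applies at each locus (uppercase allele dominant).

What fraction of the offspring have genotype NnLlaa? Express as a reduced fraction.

P(NnLlaa) = 1/8

NNLlaa gametes: NLa×4, Nla×4
NnLlAa gametes: NLA×1, NLa×1, NlA×1, Nla×1, nLA×1, nLa×1, nlA×1, nla×1
NNLlaa×NnLlAa grid (8·8=64): NNLLAa=4 NNLLaa=4 NNLlAa=8 NNLlaa=8 NNllAa=4 NNllaa=4 NnLLAa=4 NnLLaa=4 NnLlAa=8 NnLlaa=8 NnllAa=4 Nnllaa=4
NnLlaa hits 8/64; gcd=8; 8÷8/64÷8 = 1/8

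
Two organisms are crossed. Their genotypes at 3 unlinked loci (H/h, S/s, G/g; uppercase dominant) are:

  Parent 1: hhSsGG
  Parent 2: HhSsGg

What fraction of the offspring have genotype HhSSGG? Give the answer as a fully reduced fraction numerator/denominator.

P(HhSSGG) = 1/16

hhSsGG gametes: hSG×4, hsG×4
HhSsGg gametes: HSG×1, HSg×1, HsG×1, Hsg×1, hSG×1, hSg×1, hsG×1, hsg×1
hhSsGG×HhSsGg grid (8·8=64): HhSSGG=4 HhSSGg=4 HhSsGG=8 HhSsGg=8 HhssGG=4 HhssGg=4 hhSSGG=4 hhSSGg=4 hhSsGG=8 hhSsGg=8 hhssGG=4 hhssGg=4
HhSSGG hits 4/64; gcd=4; 4÷4/64÷4 = 1/16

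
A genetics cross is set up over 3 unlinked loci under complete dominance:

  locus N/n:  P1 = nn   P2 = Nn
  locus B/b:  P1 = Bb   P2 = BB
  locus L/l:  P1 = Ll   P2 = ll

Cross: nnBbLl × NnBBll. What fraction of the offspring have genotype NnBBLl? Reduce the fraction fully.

P(NnBBLl) = 1/8

nnBbLl gametes: nBL×2, nBl×2, nbL×2, nbl×2
NnBBll gametes: NBl×4, nBl×4
nnBbLl×NnBBll grid (8·8=64): NnBBLl=8 NnBBll=8 NnBbLl=8 NnBbll=8 nnBBLl=8 nnBBll=8 nnBbLl=8 nnBbll=8
NnBBLl hits 8/64; gcd=8; 8÷8/64÷8 = 1/8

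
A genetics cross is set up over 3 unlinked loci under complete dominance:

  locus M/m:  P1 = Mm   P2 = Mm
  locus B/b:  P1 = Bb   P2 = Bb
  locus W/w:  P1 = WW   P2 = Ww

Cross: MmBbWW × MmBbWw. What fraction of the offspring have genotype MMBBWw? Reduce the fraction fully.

P(MMBBWw) = 1/32

MmBbWW gametes: MBW×2, MbW×2, mBW×2, mbW×2
MmBbWw gametes: MBW×1, MBw×1, MbW×1, Mbw×1, mBW×1, mBw×1, mbW×1, mbw×1
MmBbWW×MmBbWw grid (8·8=64): MMBBWW=2 MMBBWw=2 MMBbWW=4 MMBbWw=4 MMbbWW=2 MMbbWw=2 MmBBWW=4 MmBBWw=4 MmBbWW=8 MmBbWw=8 MmbbWW=4 MmbbWw=4 mmBBWW=2 mmBBWw=2 mmBbWW=4 mmBbWw=4 mmbbWW=2 mmbbWw=2
MMBBWw hits 2/64; gcd=2; 2÷2/64÷2 = 1/32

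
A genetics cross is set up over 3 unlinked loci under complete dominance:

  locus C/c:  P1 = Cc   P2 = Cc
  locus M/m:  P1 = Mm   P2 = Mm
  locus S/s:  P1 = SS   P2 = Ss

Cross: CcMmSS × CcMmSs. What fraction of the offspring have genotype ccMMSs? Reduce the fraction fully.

CcMmSS gametes: CMS×2, CmS×2, cMS×2, cmS×2
CcMmSs gametes: CMS×1, CMs×1, CmS×1, Cms×1, cMS×1, cMs×1, cmS×1, cms×1
CcMmSS×CcMmSs grid (8·8=64): CCMMSS=2 CCMMSs=2 CCMmSS=4 CCMmSs=4 CCmmSS=2 CCmmSs=2 CcMMSS=4 CcMMSs=4 CcMmSS=8 CcMmSs=8 CcmmSS=4 CcmmSs=4 ccMMSS=2 ccMMSs=2 ccMmSS=4 ccMmSs=4 ccmmSS=2 ccmmSs=2
ccMMSs hits 2/64; gcd=2; 2÷2/64÷2 = 1/32

P(ccMMSs) = 1/32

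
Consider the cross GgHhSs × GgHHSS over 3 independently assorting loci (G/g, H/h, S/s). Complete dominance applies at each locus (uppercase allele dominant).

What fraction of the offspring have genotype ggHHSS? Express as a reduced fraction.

GgHhSs gametes: GHS×1, GHs×1, GhS×1, Ghs×1, gHS×1, gHs×1, ghS×1, ghs×1
GgHHSS gametes: GHS×4, gHS×4
GgHhSs×GgHHSS grid (8·8=64): GGHHSS=4 GGHHSs=4 GGHhSS=4 GGHhSs=4 GgHHSS=8 GgHHSs=8 GgHhSS=8 GgHhSs=8 ggHHSS=4 ggHHSs=4 ggHhSS=4 ggHhSs=4
ggHHSS hits 4/64; gcd=4; 4÷4/64÷4 = 1/16

P(ggHHSS) = 1/16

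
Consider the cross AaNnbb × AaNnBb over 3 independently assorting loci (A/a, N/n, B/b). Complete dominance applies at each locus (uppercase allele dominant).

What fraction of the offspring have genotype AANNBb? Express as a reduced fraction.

AaNnbb gametes: ANb×2, Anb×2, aNb×2, anb×2
AaNnBb gametes: ANB×1, ANb×1, AnB×1, Anb×1, aNB×1, aNb×1, anB×1, anb×1
AaNnbb×AaNnBb grid (8·8=64): AANNBb=2 AANNbb=2 AANnBb=4 AANnbb=4 AAnnBb=2 AAnnbb=2 AaNNBb=4 AaNNbb=4 AaNnBb=8 AaNnbb=8 AannBb=4 Aannbb=4 aaNNBb=2 aaNNbb=2 aaNnBb=4 aaNnbb=4 aannBb=2 aannbb=2
AANNBb hits 2/64; gcd=2; 2÷2/64÷2 = 1/32

P(AANNBb) = 1/32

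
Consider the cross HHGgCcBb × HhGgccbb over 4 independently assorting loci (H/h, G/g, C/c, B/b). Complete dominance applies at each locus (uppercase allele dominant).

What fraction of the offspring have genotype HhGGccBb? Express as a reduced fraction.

P(HhGGccBb) = 1/32

HHGgCcBb gametes: HGCB×2, HGCb×2, HGcB×2, HGcb×2, HgCB×2, HgCb×2, HgcB×2, Hgcb×2
HhGgccbb gametes: HGcb×4, Hgcb×4, hGcb×4, hgcb×4
HHGgCcBb×HhGgccbb grid (16·16=256): HHGGCcBb=8 HHGGCcbb=8 HHGGccBb=8 HHGGccbb=8 HHGgCcBb=16 HHGgCcbb=16 HHGgccBb=16 HHGgccbb=16 HHggCcBb=8 HHggCcbb=8 HHggccBb=8 HHggccbb=8 HhGGCcBb=8 HhGGCcbb=8 HhGGccBb=8 HhGGccbb=8 HhGgCcBb=16 HhGgCcbb=16 HhGgccBb=16 HhGgccbb=16 HhggCcBb=8 HhggCcbb=8 HhggccBb=8 Hhggccbb=8
HhGGccBb hits 8/256; gcd=8; 8÷8/256÷8 = 1/32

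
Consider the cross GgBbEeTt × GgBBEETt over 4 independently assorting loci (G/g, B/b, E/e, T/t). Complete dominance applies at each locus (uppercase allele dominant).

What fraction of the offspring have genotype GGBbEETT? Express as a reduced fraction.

GgBbEeTt gametes: GBET×1, GBEt×1, GBeT×1, GBet×1, GbET×1, GbEt×1, GbeT×1, Gbet×1, gBET×1, gBEt×1, gBeT×1, gBet×1, gbET×1, gbEt×1, gbeT×1, gbet×1
GgBBEETt gametes: GBET×4, GBEt×4, gBET×4, gBEt×4
GgBbEeTt×GgBBEETt grid (16·16=256): GGBBEETT=4 GGBBEETt=8 GGBBEEtt=4 GGBBEeTT=4 GGBBEeTt=8 GGBBEett=4 GGBbEETT=4 GGBbEETt=8 GGBbEEtt=4 GGBbEeTT=4 GGBbEeTt=8 GGBbEett=4 GgBBEETT=8 GgBBEETt=16 GgBBEEtt=8 GgBBEeTT=8 GgBBEeTt=16 GgBBEett=8 GgBbEETT=8 GgBbEETt=16 GgBbEEtt=8 GgBbEeTT=8 GgBbEeTt=16 GgBbEett=8 ggBBEETT=4 ggBBEETt=8 ggBBEEtt=4 ggBBEeTT=4 ggBBEeTt=8 ggBBEett=4 ggBbEETT=4 ggBbEETt=8 ggBbEEtt=4 ggBbEeTT=4 ggBbEeTt=8 ggBbEett=4
GGBbEETT hits 4/256; gcd=4; 4÷4/256÷4 = 1/64

P(GGBbEETT) = 1/64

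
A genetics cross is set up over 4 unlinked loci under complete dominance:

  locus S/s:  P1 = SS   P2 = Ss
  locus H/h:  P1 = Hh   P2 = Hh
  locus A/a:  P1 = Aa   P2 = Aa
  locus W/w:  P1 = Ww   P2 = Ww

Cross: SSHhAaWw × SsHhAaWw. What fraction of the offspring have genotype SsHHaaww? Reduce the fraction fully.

SSHhAaWw gametes: SHAW×2, SHAw×2, SHaW×2, SHaw×2, ShAW×2, ShAw×2, ShaW×2, Shaw×2
SsHhAaWw gametes: SHAW×1, SHAw×1, SHaW×1, SHaw×1, ShAW×1, ShAw×1, ShaW×1, Shaw×1, sHAW×1, sHAw×1, sHaW×1, sHaw×1, shAW×1, shAw×1, shaW×1, shaw×1
SSHhAaWw×SsHhAaWw grid (16·16=256): SSHHAAWW=2 SSHHAAWw=4 SSHHAAww=2 SSHHAaWW=4 SSHHAaWw=8 SSHHAaww=4 SSHHaaWW=2 SSHHaaWw=4 SSHHaaww=2 SSHhAAWW=4 SSHhAAWw=8 SSHhAAww=4 SSHhAaWW=8 SSHhAaWw=16 SSHhAaww=8 SSHhaaWW=4 SSHhaaWw=8 SSHhaaww=4 SShhAAWW=2 SShhAAWw=4 SShhAAww=2 SShhAaWW=4 SShhAaWw=8 SShhAaww=4 SShhaaWW=2 SShhaaWw=4 SShhaaww=2 SsHHAAWW=2 SsHHAAWw=4 SsHHAAww=2 SsHHAaWW=4 SsHHAaWw=8 SsHHAaww=4 SsHHaaWW=2 SsHHaaWw=4 SsHHaaww=2 SsHhAAWW=4 SsHhAAWw=8 SsHhAAww=4 SsHhAaWW=8 SsHhAaWw=16 SsHhAaww=8 SsHhaaWW=4 SsHhaaWw=8 SsHhaaww=4 SshhAAWW=2 SshhAAWw=4 SshhAAww=2 SshhAaWW=4 SshhAaWw=8 SshhAaww=4 SshhaaWW=2 SshhaaWw=4 Sshhaaww=2
SsHHaaww hits 2/256; gcd=2; 2÷2/256÷2 = 1/128

P(SsHHaaww) = 1/128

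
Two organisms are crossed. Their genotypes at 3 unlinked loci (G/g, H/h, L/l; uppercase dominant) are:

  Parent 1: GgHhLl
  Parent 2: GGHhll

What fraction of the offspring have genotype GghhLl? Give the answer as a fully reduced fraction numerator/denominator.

P(GghhLl) = 1/16

GgHhLl gametes: GHL×1, GHl×1, GhL×1, Ghl×1, gHL×1, gHl×1, ghL×1, ghl×1
GGHhll gametes: GHl×4, Ghl×4
GgHhLl×GGHhll grid (8·8=64): GGHHLl=4 GGHHll=4 GGHhLl=8 GGHhll=8 GGhhLl=4 GGhhll=4 GgHHLl=4 GgHHll=4 GgHhLl=8 GgHhll=8 GghhLl=4 Gghhll=4
GghhLl hits 4/64; gcd=4; 4÷4/64÷4 = 1/16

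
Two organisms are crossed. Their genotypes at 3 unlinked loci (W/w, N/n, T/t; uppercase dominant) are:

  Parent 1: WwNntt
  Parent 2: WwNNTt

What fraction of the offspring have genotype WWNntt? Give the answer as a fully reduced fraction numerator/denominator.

P(WWNntt) = 1/16

WwNntt gametes: WNt×2, Wnt×2, wNt×2, wnt×2
WwNNTt gametes: WNT×2, WNt×2, wNT×2, wNt×2
WwNntt×WwNNTt grid (8·8=64): WWNNTt=4 WWNNtt=4 WWNnTt=4 WWNntt=4 WwNNTt=8 WwNNtt=8 WwNnTt=8 WwNntt=8 wwNNTt=4 wwNNtt=4 wwNnTt=4 wwNntt=4
WWNntt hits 4/64; gcd=4; 4÷4/64÷4 = 1/16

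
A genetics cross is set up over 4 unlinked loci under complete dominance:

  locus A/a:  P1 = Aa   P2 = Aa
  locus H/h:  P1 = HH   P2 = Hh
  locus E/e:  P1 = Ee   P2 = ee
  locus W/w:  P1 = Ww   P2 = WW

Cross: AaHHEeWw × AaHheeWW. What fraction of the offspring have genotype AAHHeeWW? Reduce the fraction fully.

P(AAHHeeWW) = 1/32

AaHHEeWw gametes: AHEW×2, AHEw×2, AHeW×2, AHew×2, aHEW×2, aHEw×2, aHeW×2, aHew×2
AaHheeWW gametes: AHeW×4, AheW×4, aHeW×4, aheW×4
AaHHEeWw×AaHheeWW grid (16·16=256): AAHHEeWW=8 AAHHEeWw=8 AAHHeeWW=8 AAHHeeWw=8 AAHhEeWW=8 AAHhEeWw=8 AAHheeWW=8 AAHheeWw=8 AaHHEeWW=16 AaHHEeWw=16 AaHHeeWW=16 AaHHeeWw=16 AaHhEeWW=16 AaHhEeWw=16 AaHheeWW=16 AaHheeWw=16 aaHHEeWW=8 aaHHEeWw=8 aaHHeeWW=8 aaHHeeWw=8 aaHhEeWW=8 aaHhEeWw=8 aaHheeWW=8 aaHheeWw=8
AAHHeeWW hits 8/256; gcd=8; 8÷8/256÷8 = 1/32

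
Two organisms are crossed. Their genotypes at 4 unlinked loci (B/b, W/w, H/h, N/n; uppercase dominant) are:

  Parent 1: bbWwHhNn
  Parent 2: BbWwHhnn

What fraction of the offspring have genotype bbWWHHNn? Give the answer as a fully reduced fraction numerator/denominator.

bbWwHhNn gametes: bWHN×2, bWHn×2, bWhN×2, bWhn×2, bwHN×2, bwHn×2, bwhN×2, bwhn×2
BbWwHhnn gametes: BWHn×2, BWhn×2, BwHn×2, Bwhn×2, bWHn×2, bWhn×2, bwHn×2, bwhn×2
bbWwHhNn×BbWwHhnn grid (16·16=256): BbWWHHNn=4 BbWWHHnn=4 BbWWHhNn=8 BbWWHhnn=8 BbWWhhNn=4 BbWWhhnn=4 BbWwHHNn=8 BbWwHHnn=8 BbWwHhNn=16 BbWwHhnn=16 BbWwhhNn=8 BbWwhhnn=8 BbwwHHNn=4 BbwwHHnn=4 BbwwHhNn=8 BbwwHhnn=8 BbwwhhNn=4 Bbwwhhnn=4 bbWWHHNn=4 bbWWHHnn=4 bbWWHhNn=8 bbWWHhnn=8 bbWWhhNn=4 bbWWhhnn=4 bbWwHHNn=8 bbWwHHnn=8 bbWwHhNn=16 bbWwHhnn=16 bbWwhhNn=8 bbWwhhnn=8 bbwwHHNn=4 bbwwHHnn=4 bbwwHhNn=8 bbwwHhnn=8 bbwwhhNn=4 bbwwhhnn=4
bbWWHHNn hits 4/256; gcd=4; 4÷4/256÷4 = 1/64

P(bbWWHHNn) = 1/64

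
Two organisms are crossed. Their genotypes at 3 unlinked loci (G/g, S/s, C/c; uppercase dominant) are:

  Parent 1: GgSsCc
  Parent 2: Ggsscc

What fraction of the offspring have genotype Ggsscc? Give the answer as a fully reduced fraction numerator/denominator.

P(Ggsscc) = 1/8

GgSsCc gametes: GSC×1, GSc×1, GsC×1, Gsc×1, gSC×1, gSc×1, gsC×1, gsc×1
Ggsscc gametes: Gsc×4, gsc×4
GgSsCc×Ggsscc grid (8·8=64): GGSsCc=4 GGSscc=4 GGssCc=4 GGsscc=4 GgSsCc=8 GgSscc=8 GgssCc=8 Ggsscc=8 ggSsCc=4 ggSscc=4 ggssCc=4 ggsscc=4
Ggsscc hits 8/64; gcd=8; 8÷8/64÷8 = 1/8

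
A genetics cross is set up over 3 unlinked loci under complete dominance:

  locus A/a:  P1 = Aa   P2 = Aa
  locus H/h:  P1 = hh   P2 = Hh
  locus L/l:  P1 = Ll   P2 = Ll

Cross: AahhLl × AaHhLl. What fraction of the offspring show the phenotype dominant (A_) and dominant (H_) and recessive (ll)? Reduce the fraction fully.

P(A_ H_ ll) = 3/32

AahhLl gametes: AhL×2, Ahl×2, ahL×2, ahl×2
AaHhLl gametes: AHL×1, AHl×1, AhL×1, Ahl×1, aHL×1, aHl×1, ahL×1, ahl×1
AahhLl×AaHhLl grid (8·8=64): AAHhLL=2 AAHhLl=4 AAHhll=2 AAhhLL=2 AAhhLl=4 AAhhll=2 AaHhLL=4 AaHhLl=8 AaHhll=4 AahhLL=4 AahhLl=8 Aahhll=4 aaHhLL=2 aaHhLl=4 aaHhll=2 aahhLL=2 aahhLl=4 aahhll=2
A_ H_ ll hits 6/64; gcd=2; 6÷2/64÷2 = 3/32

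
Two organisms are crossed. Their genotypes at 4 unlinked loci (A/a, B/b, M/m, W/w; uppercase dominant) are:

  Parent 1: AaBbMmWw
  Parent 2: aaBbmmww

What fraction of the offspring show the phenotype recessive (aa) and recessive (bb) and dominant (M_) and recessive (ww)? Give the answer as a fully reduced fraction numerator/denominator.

P(aa bb M_ ww) = 1/32

AaBbMmWw gametes: ABMW×1, ABMw×1, ABmW×1, ABmw×1, AbMW×1, AbMw×1, AbmW×1, Abmw×1, aBMW×1, aBMw×1, aBmW×1, aBmw×1, abMW×1, abMw×1, abmW×1, abmw×1
aaBbmmww gametes: aBmw×8, abmw×8
AaBbMmWw×aaBbmmww grid (16·16=256): AaBBMmWw=8 AaBBMmww=8 AaBBmmWw=8 AaBBmmww=8 AaBbMmWw=16 AaBbMmww=16 AaBbmmWw=16 AaBbmmww=16 AabbMmWw=8 AabbMmww=8 AabbmmWw=8 Aabbmmww=8 aaBBMmWw=8 aaBBMmww=8 aaBBmmWw=8 aaBBmmww=8 aaBbMmWw=16 aaBbMmww=16 aaBbmmWw=16 aaBbmmww=16 aabbMmWw=8 aabbMmww=8 aabbmmWw=8 aabbmmww=8
aa bb M_ ww hits 8/256; gcd=8; 8÷8/256÷8 = 1/32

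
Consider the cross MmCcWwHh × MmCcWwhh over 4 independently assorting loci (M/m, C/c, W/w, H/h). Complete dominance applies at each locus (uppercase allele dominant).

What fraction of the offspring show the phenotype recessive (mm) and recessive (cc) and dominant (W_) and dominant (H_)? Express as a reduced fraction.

P(mm cc W_ H_) = 3/128

MmCcWwHh gametes: MCWH×1, MCWh×1, MCwH×1, MCwh×1, McWH×1, McWh×1, McwH×1, Mcwh×1, mCWH×1, mCWh×1, mCwH×1, mCwh×1, mcWH×1, mcWh×1, mcwH×1, mcwh×1
MmCcWwhh gametes: MCWh×2, MCwh×2, McWh×2, Mcwh×2, mCWh×2, mCwh×2, mcWh×2, mcwh×2
MmCcWwHh×MmCcWwhh grid (16·16=256): MMCCWWHh=2 MMCCWWhh=2 MMCCWwHh=4 MMCCWwhh=4 MMCCwwHh=2 MMCCwwhh=2 MMCcWWHh=4 MMCcWWhh=4 MMCcWwHh=8 MMCcWwhh=8 MMCcwwHh=4 MMCcwwhh=4 MMccWWHh=2 MMccWWhh=2 MMccWwHh=4 MMccWwhh=4 MMccwwHh=2 MMccwwhh=2 MmCCWWHh=4 MmCCWWhh=4 MmCCWwHh=8 MmCCWwhh=8 MmCCwwHh=4 MmCCwwhh=4 MmCcWWHh=8 MmCcWWhh=8 MmCcWwHh=16 MmCcWwhh=16 MmCcwwHh=8 MmCcwwhh=8 MmccWWHh=4 MmccWWhh=4 MmccWwHh=8 MmccWwhh=8 MmccwwHh=4 Mmccwwhh=4 mmCCWWHh=2 mmCCWWhh=2 mmCCWwHh=4 mmCCWwhh=4 mmCCwwHh=2 mmCCwwhh=2 mmCcWWHh=4 mmCcWWhh=4 mmCcWwHh=8 mmCcWwhh=8 mmCcwwHh=4 mmCcwwhh=4 mmccWWHh=2 mmccWWhh=2 mmccWwHh=4 mmccWwhh=4 mmccwwHh=2 mmccwwhh=2
mm cc W_ H_ hits 6/256; gcd=2; 6÷2/256÷2 = 3/128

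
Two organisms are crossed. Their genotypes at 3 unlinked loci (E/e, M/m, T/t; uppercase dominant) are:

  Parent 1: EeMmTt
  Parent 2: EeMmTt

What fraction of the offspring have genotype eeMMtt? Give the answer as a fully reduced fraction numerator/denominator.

EeMmTt gametes: EMT×1, EMt×1, EmT×1, Emt×1, eMT×1, eMt×1, emT×1, emt×1
EeMmTt gametes: EMT×1, EMt×1, EmT×1, Emt×1, eMT×1, eMt×1, emT×1, emt×1
EeMmTt×EeMmTt grid (8·8=64): EEMMTT=1 EEMMTt=2 EEMMtt=1 EEMmTT=2 EEMmTt=4 EEMmtt=2 EEmmTT=1 EEmmTt=2 EEmmtt=1 EeMMTT=2 EeMMTt=4 EeMMtt=2 EeMmTT=4 EeMmTt=8 EeMmtt=4 EemmTT=2 EemmTt=4 Eemmtt=2 eeMMTT=1 eeMMTt=2 eeMMtt=1 eeMmTT=2 eeMmTt=4 eeMmtt=2 eemmTT=1 eemmTt=2 eemmtt=1
eeMMtt hits 1/64; gcd=1; 1÷1/64÷1 = 1/64

P(eeMMtt) = 1/64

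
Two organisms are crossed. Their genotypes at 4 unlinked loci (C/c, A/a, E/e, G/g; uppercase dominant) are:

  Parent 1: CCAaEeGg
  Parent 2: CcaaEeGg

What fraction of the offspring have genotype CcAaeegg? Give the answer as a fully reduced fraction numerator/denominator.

CCAaEeGg gametes: CAEG×2, CAEg×2, CAeG×2, CAeg×2, CaEG×2, CaEg×2, CaeG×2, Caeg×2
CcaaEeGg gametes: CaEG×2, CaEg×2, CaeG×2, Caeg×2, caEG×2, caEg×2, caeG×2, caeg×2
CCAaEeGg×CcaaEeGg grid (16·16=256): CCAaEEGG=4 CCAaEEGg=8 CCAaEEgg=4 CCAaEeGG=8 CCAaEeGg=16 CCAaEegg=8 CCAaeeGG=4 CCAaeeGg=8 CCAaeegg=4 CCaaEEGG=4 CCaaEEGg=8 CCaaEEgg=4 CCaaEeGG=8 CCaaEeGg=16 CCaaEegg=8 CCaaeeGG=4 CCaaeeGg=8 CCaaeegg=4 CcAaEEGG=4 CcAaEEGg=8 CcAaEEgg=4 CcAaEeGG=8 CcAaEeGg=16 CcAaEegg=8 CcAaeeGG=4 CcAaeeGg=8 CcAaeegg=4 CcaaEEGG=4 CcaaEEGg=8 CcaaEEgg=4 CcaaEeGG=8 CcaaEeGg=16 CcaaEegg=8 CcaaeeGG=4 CcaaeeGg=8 Ccaaeegg=4
CcAaeegg hits 4/256; gcd=4; 4÷4/256÷4 = 1/64

P(CcAaeegg) = 1/64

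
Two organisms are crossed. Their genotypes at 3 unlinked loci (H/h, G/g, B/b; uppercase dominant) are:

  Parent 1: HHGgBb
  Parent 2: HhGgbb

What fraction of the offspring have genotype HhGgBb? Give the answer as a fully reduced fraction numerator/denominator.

HHGgBb gametes: HGB×2, HGb×2, HgB×2, Hgb×2
HhGgbb gametes: HGb×2, Hgb×2, hGb×2, hgb×2
HHGgBb×HhGgbb grid (8·8=64): HHGGBb=4 HHGGbb=4 HHGgBb=8 HHGgbb=8 HHggBb=4 HHggbb=4 HhGGBb=4 HhGGbb=4 HhGgBb=8 HhGgbb=8 HhggBb=4 Hhggbb=4
HhGgBb hits 8/64; gcd=8; 8÷8/64÷8 = 1/8

P(HhGgBb) = 1/8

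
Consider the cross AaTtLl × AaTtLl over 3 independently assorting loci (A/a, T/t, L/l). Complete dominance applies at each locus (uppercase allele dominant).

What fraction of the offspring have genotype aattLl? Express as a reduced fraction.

P(aattLl) = 1/32

AaTtLl gametes: ATL×1, ATl×1, AtL×1, Atl×1, aTL×1, aTl×1, atL×1, atl×1
AaTtLl gametes: ATL×1, ATl×1, AtL×1, Atl×1, aTL×1, aTl×1, atL×1, atl×1
AaTtLl×AaTtLl grid (8·8=64): AATTLL=1 AATTLl=2 AATTll=1 AATtLL=2 AATtLl=4 AATtll=2 AAttLL=1 AAttLl=2 AAttll=1 AaTTLL=2 AaTTLl=4 AaTTll=2 AaTtLL=4 AaTtLl=8 AaTtll=4 AattLL=2 AattLl=4 Aattll=2 aaTTLL=1 aaTTLl=2 aaTTll=1 aaTtLL=2 aaTtLl=4 aaTtll=2 aattLL=1 aattLl=2 aattll=1
aattLl hits 2/64; gcd=2; 2÷2/64÷2 = 1/32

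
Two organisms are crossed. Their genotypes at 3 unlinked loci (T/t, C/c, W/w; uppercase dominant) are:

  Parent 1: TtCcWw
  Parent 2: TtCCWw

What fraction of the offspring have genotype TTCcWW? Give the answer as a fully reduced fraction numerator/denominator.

P(TTCcWW) = 1/32

TtCcWw gametes: TCW×1, TCw×1, TcW×1, Tcw×1, tCW×1, tCw×1, tcW×1, tcw×1
TtCCWw gametes: TCW×2, TCw×2, tCW×2, tCw×2
TtCcWw×TtCCWw grid (8·8=64): TTCCWW=2 TTCCWw=4 TTCCww=2 TTCcWW=2 TTCcWw=4 TTCcww=2 TtCCWW=4 TtCCWw=8 TtCCww=4 TtCcWW=4 TtCcWw=8 TtCcww=4 ttCCWW=2 ttCCWw=4 ttCCww=2 ttCcWW=2 ttCcWw=4 ttCcww=2
TTCcWW hits 2/64; gcd=2; 2÷2/64÷2 = 1/32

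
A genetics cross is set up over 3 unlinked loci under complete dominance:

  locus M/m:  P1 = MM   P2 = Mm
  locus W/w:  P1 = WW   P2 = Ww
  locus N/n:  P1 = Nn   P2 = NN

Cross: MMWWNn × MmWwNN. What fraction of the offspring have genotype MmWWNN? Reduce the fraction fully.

P(MmWWNN) = 1/8

MMWWNn gametes: MWN×4, MWn×4
MmWwNN gametes: MWN×2, MwN×2, mWN×2, mwN×2
MMWWNn×MmWwNN grid (8·8=64): MMWWNN=8 MMWWNn=8 MMWwNN=8 MMWwNn=8 MmWWNN=8 MmWWNn=8 MmWwNN=8 MmWwNn=8
MmWWNN hits 8/64; gcd=8; 8÷8/64÷8 = 1/8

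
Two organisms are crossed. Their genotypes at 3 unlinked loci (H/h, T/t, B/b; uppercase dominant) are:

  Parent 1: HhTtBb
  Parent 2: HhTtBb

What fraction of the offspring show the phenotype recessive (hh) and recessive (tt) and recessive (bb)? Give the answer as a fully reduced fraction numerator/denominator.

P(hh tt bb) = 1/64

HhTtBb gametes: HTB×1, HTb×1, HtB×1, Htb×1, hTB×1, hTb×1, htB×1, htb×1
HhTtBb gametes: HTB×1, HTb×1, HtB×1, Htb×1, hTB×1, hTb×1, htB×1, htb×1
HhTtBb×HhTtBb grid (8·8=64): HHTTBB=1 HHTTBb=2 HHTTbb=1 HHTtBB=2 HHTtBb=4 HHTtbb=2 HHttBB=1 HHttBb=2 HHttbb=1 HhTTBB=2 HhTTBb=4 HhTTbb=2 HhTtBB=4 HhTtBb=8 HhTtbb=4 HhttBB=2 HhttBb=4 Hhttbb=2 hhTTBB=1 hhTTBb=2 hhTTbb=1 hhTtBB=2 hhTtBb=4 hhTtbb=2 hhttBB=1 hhttBb=2 hhttbb=1
hh tt bb hits 1/64; gcd=1; 1÷1/64÷1 = 1/64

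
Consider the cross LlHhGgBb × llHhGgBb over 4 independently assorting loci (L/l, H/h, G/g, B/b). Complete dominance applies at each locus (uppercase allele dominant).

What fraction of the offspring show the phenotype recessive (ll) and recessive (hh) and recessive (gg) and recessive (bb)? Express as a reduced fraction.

P(ll hh gg bb) = 1/128

LlHhGgBb gametes: LHGB×1, LHGb×1, LHgB×1, LHgb×1, LhGB×1, LhGb×1, LhgB×1, Lhgb×1, lHGB×1, lHGb×1, lHgB×1, lHgb×1, lhGB×1, lhGb×1, lhgB×1, lhgb×1
llHhGgBb gametes: lHGB×2, lHGb×2, lHgB×2, lHgb×2, lhGB×2, lhGb×2, lhgB×2, lhgb×2
LlHhGgBb×llHhGgBb grid (16·16=256): LlHHGGBB=2 LlHHGGBb=4 LlHHGGbb=2 LlHHGgBB=4 LlHHGgBb=8 LlHHGgbb=4 LlHHggBB=2 LlHHggBb=4 LlHHggbb=2 LlHhGGBB=4 LlHhGGBb=8 LlHhGGbb=4 LlHhGgBB=8 LlHhGgBb=16 LlHhGgbb=8 LlHhggBB=4 LlHhggBb=8 LlHhggbb=4 LlhhGGBB=2 LlhhGGBb=4 LlhhGGbb=2 LlhhGgBB=4 LlhhGgBb=8 LlhhGgbb=4 LlhhggBB=2 LlhhggBb=4 Llhhggbb=2 llHHGGBB=2 llHHGGBb=4 llHHGGbb=2 llHHGgBB=4 llHHGgBb=8 llHHGgbb=4 llHHggBB=2 llHHggBb=4 llHHggbb=2 llHhGGBB=4 llHhGGBb=8 llHhGGbb=4 llHhGgBB=8 llHhGgBb=16 llHhGgbb=8 llHhggBB=4 llHhggBb=8 llHhggbb=4 llhhGGBB=2 llhhGGBb=4 llhhGGbb=2 llhhGgBB=4 llhhGgBb=8 llhhGgbb=4 llhhggBB=2 llhhggBb=4 llhhggbb=2
ll hh gg bb hits 2/256; gcd=2; 2÷2/256÷2 = 1/128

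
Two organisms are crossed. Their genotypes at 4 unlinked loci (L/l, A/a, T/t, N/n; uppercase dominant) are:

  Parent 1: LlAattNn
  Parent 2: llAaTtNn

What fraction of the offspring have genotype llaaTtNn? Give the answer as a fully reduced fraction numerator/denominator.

P(llaaTtNn) = 1/32

LlAattNn gametes: LAtN×2, LAtn×2, LatN×2, Latn×2, lAtN×2, lAtn×2, latN×2, latn×2
llAaTtNn gametes: lATN×2, lATn×2, lAtN×2, lAtn×2, laTN×2, laTn×2, latN×2, latn×2
LlAattNn×llAaTtNn grid (16·16=256): LlAATtNN=4 LlAATtNn=8 LlAATtnn=4 LlAAttNN=4 LlAAttNn=8 LlAAttnn=4 LlAaTtNN=8 LlAaTtNn=16 LlAaTtnn=8 LlAattNN=8 LlAattNn=16 LlAattnn=8 LlaaTtNN=4 LlaaTtNn=8 LlaaTtnn=4 LlaattNN=4 LlaattNn=8 Llaattnn=4 llAATtNN=4 llAATtNn=8 llAATtnn=4 llAAttNN=4 llAAttNn=8 llAAttnn=4 llAaTtNN=8 llAaTtNn=16 llAaTtnn=8 llAattNN=8 llAattNn=16 llAattnn=8 llaaTtNN=4 llaaTtNn=8 llaaTtnn=4 llaattNN=4 llaattNn=8 llaattnn=4
llaaTtNn hits 8/256; gcd=8; 8÷8/256÷8 = 1/32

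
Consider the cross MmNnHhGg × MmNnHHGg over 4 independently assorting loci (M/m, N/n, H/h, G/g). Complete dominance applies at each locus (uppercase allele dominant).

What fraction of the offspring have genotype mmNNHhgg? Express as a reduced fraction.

P(mmNNHhgg) = 1/128

MmNnHhGg gametes: MNHG×1, MNHg×1, MNhG×1, MNhg×1, MnHG×1, MnHg×1, MnhG×1, Mnhg×1, mNHG×1, mNHg×1, mNhG×1, mNhg×1, mnHG×1, mnHg×1, mnhG×1, mnhg×1
MmNnHHGg gametes: MNHG×2, MNHg×2, MnHG×2, MnHg×2, mNHG×2, mNHg×2, mnHG×2, mnHg×2
MmNnHhGg×MmNnHHGg grid (16·16=256): MMNNHHGG=2 MMNNHHGg=4 MMNNHHgg=2 MMNNHhGG=2 MMNNHhGg=4 MMNNHhgg=2 MMNnHHGG=4 MMNnHHGg=8 MMNnHHgg=4 MMNnHhGG=4 MMNnHhGg=8 MMNnHhgg=4 MMnnHHGG=2 MMnnHHGg=4 MMnnHHgg=2 MMnnHhGG=2 MMnnHhGg=4 MMnnHhgg=2 MmNNHHGG=4 MmNNHHGg=8 MmNNHHgg=4 MmNNHhGG=4 MmNNHhGg=8 MmNNHhgg=4 MmNnHHGG=8 MmNnHHGg=16 MmNnHHgg=8 MmNnHhGG=8 MmNnHhGg=16 MmNnHhgg=8 MmnnHHGG=4 MmnnHHGg=8 MmnnHHgg=4 MmnnHhGG=4 MmnnHhGg=8 MmnnHhgg=4 mmNNHHGG=2 mmNNHHGg=4 mmNNHHgg=2 mmNNHhGG=2 mmNNHhGg=4 mmNNHhgg=2 mmNnHHGG=4 mmNnHHGg=8 mmNnHHgg=4 mmNnHhGG=4 mmNnHhGg=8 mmNnHhgg=4 mmnnHHGG=2 mmnnHHGg=4 mmnnHHgg=2 mmnnHhGG=2 mmnnHhGg=4 mmnnHhgg=2
mmNNHhgg hits 2/256; gcd=2; 2÷2/256÷2 = 1/128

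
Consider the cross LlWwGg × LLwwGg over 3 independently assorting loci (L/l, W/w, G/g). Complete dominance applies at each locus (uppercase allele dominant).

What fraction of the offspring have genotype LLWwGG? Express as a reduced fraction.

LlWwGg gametes: LWG×1, LWg×1, LwG×1, Lwg×1, lWG×1, lWg×1, lwG×1, lwg×1
LLwwGg gametes: LwG×4, Lwg×4
LlWwGg×LLwwGg grid (8·8=64): LLWwGG=4 LLWwGg=8 LLWwgg=4 LLwwGG=4 LLwwGg=8 LLwwgg=4 LlWwGG=4 LlWwGg=8 LlWwgg=4 LlwwGG=4 LlwwGg=8 Llwwgg=4
LLWwGG hits 4/64; gcd=4; 4÷4/64÷4 = 1/16

P(LLWwGG) = 1/16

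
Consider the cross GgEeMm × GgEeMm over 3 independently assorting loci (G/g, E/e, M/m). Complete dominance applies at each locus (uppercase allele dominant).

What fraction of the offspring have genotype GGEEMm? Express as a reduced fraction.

GgEeMm gametes: GEM×1, GEm×1, GeM×1, Gem×1, gEM×1, gEm×1, geM×1, gem×1
GgEeMm gametes: GEM×1, GEm×1, GeM×1, Gem×1, gEM×1, gEm×1, geM×1, gem×1
GgEeMm×GgEeMm grid (8·8=64): GGEEMM=1 GGEEMm=2 GGEEmm=1 GGEeMM=2 GGEeMm=4 GGEemm=2 GGeeMM=1 GGeeMm=2 GGeemm=1 GgEEMM=2 GgEEMm=4 GgEEmm=2 GgEeMM=4 GgEeMm=8 GgEemm=4 GgeeMM=2 GgeeMm=4 Ggeemm=2 ggEEMM=1 ggEEMm=2 ggEEmm=1 ggEeMM=2 ggEeMm=4 ggEemm=2 ggeeMM=1 ggeeMm=2 ggeemm=1
GGEEMm hits 2/64; gcd=2; 2÷2/64÷2 = 1/32

P(GGEEMm) = 1/32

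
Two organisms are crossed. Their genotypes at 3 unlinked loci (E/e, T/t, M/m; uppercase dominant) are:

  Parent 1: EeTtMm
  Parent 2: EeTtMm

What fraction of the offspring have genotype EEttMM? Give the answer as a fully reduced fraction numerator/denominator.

EeTtMm gametes: ETM×1, ETm×1, EtM×1, Etm×1, eTM×1, eTm×1, etM×1, etm×1
EeTtMm gametes: ETM×1, ETm×1, EtM×1, Etm×1, eTM×1, eTm×1, etM×1, etm×1
EeTtMm×EeTtMm grid (8·8=64): EETTMM=1 EETTMm=2 EETTmm=1 EETtMM=2 EETtMm=4 EETtmm=2 EEttMM=1 EEttMm=2 EEttmm=1 EeTTMM=2 EeTTMm=4 EeTTmm=2 EeTtMM=4 EeTtMm=8 EeTtmm=4 EettMM=2 EettMm=4 Eettmm=2 eeTTMM=1 eeTTMm=2 eeTTmm=1 eeTtMM=2 eeTtMm=4 eeTtmm=2 eettMM=1 eettMm=2 eettmm=1
EEttMM hits 1/64; gcd=1; 1÷1/64÷1 = 1/64

P(EEttMM) = 1/64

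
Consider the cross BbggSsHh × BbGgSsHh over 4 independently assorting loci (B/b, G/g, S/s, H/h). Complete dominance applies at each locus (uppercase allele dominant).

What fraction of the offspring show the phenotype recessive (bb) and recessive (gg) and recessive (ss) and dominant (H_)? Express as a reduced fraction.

BbggSsHh gametes: BgSH×2, BgSh×2, BgsH×2, Bgsh×2, bgSH×2, bgSh×2, bgsH×2, bgsh×2
BbGgSsHh gametes: BGSH×1, BGSh×1, BGsH×1, BGsh×1, BgSH×1, BgSh×1, BgsH×1, Bgsh×1, bGSH×1, bGSh×1, bGsH×1, bGsh×1, bgSH×1, bgSh×1, bgsH×1, bgsh×1
BbggSsHh×BbGgSsHh grid (16·16=256): BBGgSSHH=2 BBGgSSHh=4 BBGgSShh=2 BBGgSsHH=4 BBGgSsHh=8 BBGgSshh=4 BBGgssHH=2 BBGgssHh=4 BBGgsshh=2 BBggSSHH=2 BBggSSHh=4 BBggSShh=2 BBggSsHH=4 BBggSsHh=8 BBggSshh=4 BBggssHH=2 BBggssHh=4 BBggsshh=2 BbGgSSHH=4 BbGgSSHh=8 BbGgSShh=4 BbGgSsHH=8 BbGgSsHh=16 BbGgSshh=8 BbGgssHH=4 BbGgssHh=8 BbGgsshh=4 BbggSSHH=4 BbggSSHh=8 BbggSShh=4 BbggSsHH=8 BbggSsHh=16 BbggSshh=8 BbggssHH=4 BbggssHh=8 Bbggsshh=4 bbGgSSHH=2 bbGgSSHh=4 bbGgSShh=2 bbGgSsHH=4 bbGgSsHh=8 bbGgSshh=4 bbGgssHH=2 bbGgssHh=4 bbGgsshh=2 bbggSSHH=2 bbggSSHh=4 bbggSShh=2 bbggSsHH=4 bbggSsHh=8 bbggSshh=4 bbggssHH=2 bbggssHh=4 bbggsshh=2
bb gg ss H_ hits 6/256; gcd=2; 6÷2/256÷2 = 3/128

P(bb gg ss H_) = 3/128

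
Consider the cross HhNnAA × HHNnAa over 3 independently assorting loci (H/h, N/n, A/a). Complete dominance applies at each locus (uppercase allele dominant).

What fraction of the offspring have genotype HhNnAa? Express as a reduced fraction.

HhNnAA gametes: HNA×2, HnA×2, hNA×2, hnA×2
HHNnAa gametes: HNA×2, HNa×2, HnA×2, Hna×2
HhNnAA×HHNnAa grid (8·8=64): HHNNAA=4 HHNNAa=4 HHNnAA=8 HHNnAa=8 HHnnAA=4 HHnnAa=4 HhNNAA=4 HhNNAa=4 HhNnAA=8 HhNnAa=8 HhnnAA=4 HhnnAa=4
HhNnAa hits 8/64; gcd=8; 8÷8/64÷8 = 1/8

P(HhNnAa) = 1/8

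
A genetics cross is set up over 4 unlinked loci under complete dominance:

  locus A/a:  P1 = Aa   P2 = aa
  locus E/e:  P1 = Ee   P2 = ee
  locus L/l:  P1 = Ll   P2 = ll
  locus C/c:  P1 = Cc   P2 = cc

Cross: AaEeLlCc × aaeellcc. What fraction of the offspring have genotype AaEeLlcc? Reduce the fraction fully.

P(AaEeLlcc) = 1/16

AaEeLlCc gametes: AELC×1, AELc×1, AElC×1, AElc×1, AeLC×1, AeLc×1, AelC×1, Aelc×1, aELC×1, aELc×1, aElC×1, aElc×1, aeLC×1, aeLc×1, aelC×1, aelc×1
aaeellcc gametes: aelc×16
AaEeLlCc×aaeellcc grid (16·16=256): AaEeLlCc=16 AaEeLlcc=16 AaEellCc=16 AaEellcc=16 AaeeLlCc=16 AaeeLlcc=16 AaeellCc=16 Aaeellcc=16 aaEeLlCc=16 aaEeLlcc=16 aaEellCc=16 aaEellcc=16 aaeeLlCc=16 aaeeLlcc=16 aaeellCc=16 aaeellcc=16
AaEeLlcc hits 16/256; gcd=16; 16÷16/256÷16 = 1/16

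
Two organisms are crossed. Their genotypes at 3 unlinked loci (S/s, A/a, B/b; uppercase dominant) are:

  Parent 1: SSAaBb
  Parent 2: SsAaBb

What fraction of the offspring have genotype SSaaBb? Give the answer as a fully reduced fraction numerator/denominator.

P(SSaaBb) = 1/16

SSAaBb gametes: SAB×2, SAb×2, SaB×2, Sab×2
SsAaBb gametes: SAB×1, SAb×1, SaB×1, Sab×1, sAB×1, sAb×1, saB×1, sab×1
SSAaBb×SsAaBb grid (8·8=64): SSAABB=2 SSAABb=4 SSAAbb=2 SSAaBB=4 SSAaBb=8 SSAabb=4 SSaaBB=2 SSaaBb=4 SSaabb=2 SsAABB=2 SsAABb=4 SsAAbb=2 SsAaBB=4 SsAaBb=8 SsAabb=4 SsaaBB=2 SsaaBb=4 Ssaabb=2
SSaaBb hits 4/64; gcd=4; 4÷4/64÷4 = 1/16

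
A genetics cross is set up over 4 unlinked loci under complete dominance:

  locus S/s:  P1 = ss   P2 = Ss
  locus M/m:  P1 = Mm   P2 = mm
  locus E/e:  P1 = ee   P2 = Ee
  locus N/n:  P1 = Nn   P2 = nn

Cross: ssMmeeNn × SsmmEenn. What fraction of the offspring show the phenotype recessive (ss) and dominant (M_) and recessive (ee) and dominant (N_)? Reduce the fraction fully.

ssMmeeNn gametes: sMeN×4, sMen×4, smeN×4, smen×4
SsmmEenn gametes: SmEn×4, Smen×4, smEn×4, smen×4
ssMmeeNn×SsmmEenn grid (16·16=256): SsMmEeNn=16 SsMmEenn=16 SsMmeeNn=16 SsMmeenn=16 SsmmEeNn=16 SsmmEenn=16 SsmmeeNn=16 Ssmmeenn=16 ssMmEeNn=16 ssMmEenn=16 ssMmeeNn=16 ssMmeenn=16 ssmmEeNn=16 ssmmEenn=16 ssmmeeNn=16 ssmmeenn=16
ss M_ ee N_ hits 16/256; gcd=16; 16÷16/256÷16 = 1/16

P(ss M_ ee N_) = 1/16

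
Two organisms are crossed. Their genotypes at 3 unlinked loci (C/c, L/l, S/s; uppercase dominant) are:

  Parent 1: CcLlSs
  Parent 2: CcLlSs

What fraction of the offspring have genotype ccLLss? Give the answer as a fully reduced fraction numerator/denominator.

P(ccLLss) = 1/64

CcLlSs gametes: CLS×1, CLs×1, ClS×1, Cls×1, cLS×1, cLs×1, clS×1, cls×1
CcLlSs gametes: CLS×1, CLs×1, ClS×1, Cls×1, cLS×1, cLs×1, clS×1, cls×1
CcLlSs×CcLlSs grid (8·8=64): CCLLSS=1 CCLLSs=2 CCLLss=1 CCLlSS=2 CCLlSs=4 CCLlss=2 CCllSS=1 CCllSs=2 CCllss=1 CcLLSS=2 CcLLSs=4 CcLLss=2 CcLlSS=4 CcLlSs=8 CcLlss=4 CcllSS=2 CcllSs=4 Ccllss=2 ccLLSS=1 ccLLSs=2 ccLLss=1 ccLlSS=2 ccLlSs=4 ccLlss=2 ccllSS=1 ccllSs=2 ccllss=1
ccLLss hits 1/64; gcd=1; 1÷1/64÷1 = 1/64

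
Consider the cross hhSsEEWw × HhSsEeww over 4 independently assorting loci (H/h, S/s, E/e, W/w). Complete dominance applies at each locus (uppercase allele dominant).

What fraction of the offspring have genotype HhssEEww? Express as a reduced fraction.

P(HhssEEww) = 1/32

hhSsEEWw gametes: hSEW×4, hSEw×4, hsEW×4, hsEw×4
HhSsEeww gametes: HSEw×2, HSew×2, HsEw×2, Hsew×2, hSEw×2, hSew×2, hsEw×2, hsew×2
hhSsEEWw×HhSsEeww grid (16·16=256): HhSSEEWw=8 HhSSEEww=8 HhSSEeWw=8 HhSSEeww=8 HhSsEEWw=16 HhSsEEww=16 HhSsEeWw=16 HhSsEeww=16 HhssEEWw=8 HhssEEww=8 HhssEeWw=8 HhssEeww=8 hhSSEEWw=8 hhSSEEww=8 hhSSEeWw=8 hhSSEeww=8 hhSsEEWw=16 hhSsEEww=16 hhSsEeWw=16 hhSsEeww=16 hhssEEWw=8 hhssEEww=8 hhssEeWw=8 hhssEeww=8
HhssEEww hits 8/256; gcd=8; 8÷8/256÷8 = 1/32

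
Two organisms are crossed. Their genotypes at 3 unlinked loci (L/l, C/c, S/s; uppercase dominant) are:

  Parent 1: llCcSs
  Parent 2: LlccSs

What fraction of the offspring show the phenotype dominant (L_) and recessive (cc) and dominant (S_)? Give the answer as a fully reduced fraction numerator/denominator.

P(L_ cc S_) = 3/16

llCcSs gametes: lCS×2, lCs×2, lcS×2, lcs×2
LlccSs gametes: LcS×2, Lcs×2, lcS×2, lcs×2
llCcSs×LlccSs grid (8·8=64): LlCcSS=4 LlCcSs=8 LlCcss=4 LlccSS=4 LlccSs=8 Llccss=4 llCcSS=4 llCcSs=8 llCcss=4 llccSS=4 llccSs=8 llccss=4
L_ cc S_ hits 12/64; gcd=4; 12÷4/64÷4 = 3/16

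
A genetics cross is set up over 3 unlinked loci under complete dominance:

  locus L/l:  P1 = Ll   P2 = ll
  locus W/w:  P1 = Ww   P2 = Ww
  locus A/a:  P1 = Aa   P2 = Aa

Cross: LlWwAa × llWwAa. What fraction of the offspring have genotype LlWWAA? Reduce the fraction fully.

LlWwAa gametes: LWA×1, LWa×1, LwA×1, Lwa×1, lWA×1, lWa×1, lwA×1, lwa×1
llWwAa gametes: lWA×2, lWa×2, lwA×2, lwa×2
LlWwAa×llWwAa grid (8·8=64): LlWWAA=2 LlWWAa=4 LlWWaa=2 LlWwAA=4 LlWwAa=8 LlWwaa=4 LlwwAA=2 LlwwAa=4 Llwwaa=2 llWWAA=2 llWWAa=4 llWWaa=2 llWwAA=4 llWwAa=8 llWwaa=4 llwwAA=2 llwwAa=4 llwwaa=2
LlWWAA hits 2/64; gcd=2; 2÷2/64÷2 = 1/32

P(LlWWAA) = 1/32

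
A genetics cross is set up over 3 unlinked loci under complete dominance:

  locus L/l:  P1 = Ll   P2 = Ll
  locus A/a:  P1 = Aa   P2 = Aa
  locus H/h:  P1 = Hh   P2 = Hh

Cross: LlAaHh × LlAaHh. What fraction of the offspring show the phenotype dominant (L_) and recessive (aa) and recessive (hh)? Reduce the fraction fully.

LlAaHh gametes: LAH×1, LAh×1, LaH×1, Lah×1, lAH×1, lAh×1, laH×1, lah×1
LlAaHh gametes: LAH×1, LAh×1, LaH×1, Lah×1, lAH×1, lAh×1, laH×1, lah×1
LlAaHh×LlAaHh grid (8·8=64): LLAAHH=1 LLAAHh=2 LLAAhh=1 LLAaHH=2 LLAaHh=4 LLAahh=2 LLaaHH=1 LLaaHh=2 LLaahh=1 LlAAHH=2 LlAAHh=4 LlAAhh=2 LlAaHH=4 LlAaHh=8 LlAahh=4 LlaaHH=2 LlaaHh=4 Llaahh=2 llAAHH=1 llAAHh=2 llAAhh=1 llAaHH=2 llAaHh=4 llAahh=2 llaaHH=1 llaaHh=2 llaahh=1
L_ aa hh hits 3/64; gcd=1; 3÷1/64÷1 = 3/64

P(L_ aa hh) = 3/64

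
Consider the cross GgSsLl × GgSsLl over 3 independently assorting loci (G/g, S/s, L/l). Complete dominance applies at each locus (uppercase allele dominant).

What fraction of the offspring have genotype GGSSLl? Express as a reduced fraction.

GgSsLl gametes: GSL×1, GSl×1, GsL×1, Gsl×1, gSL×1, gSl×1, gsL×1, gsl×1
GgSsLl gametes: GSL×1, GSl×1, GsL×1, Gsl×1, gSL×1, gSl×1, gsL×1, gsl×1
GgSsLl×GgSsLl grid (8·8=64): GGSSLL=1 GGSSLl=2 GGSSll=1 GGSsLL=2 GGSsLl=4 GGSsll=2 GGssLL=1 GGssLl=2 GGssll=1 GgSSLL=2 GgSSLl=4 GgSSll=2 GgSsLL=4 GgSsLl=8 GgSsll=4 GgssLL=2 GgssLl=4 Ggssll=2 ggSSLL=1 ggSSLl=2 ggSSll=1 ggSsLL=2 ggSsLl=4 ggSsll=2 ggssLL=1 ggssLl=2 ggssll=1
GGSSLl hits 2/64; gcd=2; 2÷2/64÷2 = 1/32

P(GGSSLl) = 1/32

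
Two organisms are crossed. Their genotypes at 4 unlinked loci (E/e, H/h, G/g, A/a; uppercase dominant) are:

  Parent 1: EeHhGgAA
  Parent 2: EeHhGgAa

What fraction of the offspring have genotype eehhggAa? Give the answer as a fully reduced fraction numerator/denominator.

P(eehhggAa) = 1/128

EeHhGgAA gametes: EHGA×2, EHgA×2, EhGA×2, EhgA×2, eHGA×2, eHgA×2, ehGA×2, ehgA×2
EeHhGgAa gametes: EHGA×1, EHGa×1, EHgA×1, EHga×1, EhGA×1, EhGa×1, EhgA×1, Ehga×1, eHGA×1, eHGa×1, eHgA×1, eHga×1, ehGA×1, ehGa×1, ehgA×1, ehga×1
EeHhGgAA×EeHhGgAa grid (16·16=256): EEHHGGAA=2 EEHHGGAa=2 EEHHGgAA=4 EEHHGgAa=4 EEHHggAA=2 EEHHggAa=2 EEHhGGAA=4 EEHhGGAa=4 EEHhGgAA=8 EEHhGgAa=8 EEHhggAA=4 EEHhggAa=4 EEhhGGAA=2 EEhhGGAa=2 EEhhGgAA=4 EEhhGgAa=4 EEhhggAA=2 EEhhggAa=2 EeHHGGAA=4 EeHHGGAa=4 EeHHGgAA=8 EeHHGgAa=8 EeHHggAA=4 EeHHggAa=4 EeHhGGAA=8 EeHhGGAa=8 EeHhGgAA=16 EeHhGgAa=16 EeHhggAA=8 EeHhggAa=8 EehhGGAA=4 EehhGGAa=4 EehhGgAA=8 EehhGgAa=8 EehhggAA=4 EehhggAa=4 eeHHGGAA=2 eeHHGGAa=2 eeHHGgAA=4 eeHHGgAa=4 eeHHggAA=2 eeHHggAa=2 eeHhGGAA=4 eeHhGGAa=4 eeHhGgAA=8 eeHhGgAa=8 eeHhggAA=4 eeHhggAa=4 eehhGGAA=2 eehhGGAa=2 eehhGgAA=4 eehhGgAa=4 eehhggAA=2 eehhggAa=2
eehhggAa hits 2/256; gcd=2; 2÷2/256÷2 = 1/128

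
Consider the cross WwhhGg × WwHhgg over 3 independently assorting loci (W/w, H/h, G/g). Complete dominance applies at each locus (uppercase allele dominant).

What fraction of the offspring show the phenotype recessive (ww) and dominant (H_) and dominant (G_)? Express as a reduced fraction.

WwhhGg gametes: WhG×2, Whg×2, whG×2, whg×2
WwHhgg gametes: WHg×2, Whg×2, wHg×2, whg×2
WwhhGg×WwHhgg grid (8·8=64): WWHhGg=4 WWHhgg=4 WWhhGg=4 WWhhgg=4 WwHhGg=8 WwHhgg=8 WwhhGg=8 Wwhhgg=8 wwHhGg=4 wwHhgg=4 wwhhGg=4 wwhhgg=4
ww H_ G_ hits 4/64; gcd=4; 4÷4/64÷4 = 1/16

P(ww H_ G_) = 1/16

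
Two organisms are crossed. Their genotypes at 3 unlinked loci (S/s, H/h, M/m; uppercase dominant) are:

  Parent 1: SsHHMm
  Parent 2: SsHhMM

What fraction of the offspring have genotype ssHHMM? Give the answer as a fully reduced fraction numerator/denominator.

P(ssHHMM) = 1/16

SsHHMm gametes: SHM×2, SHm×2, sHM×2, sHm×2
SsHhMM gametes: SHM×2, ShM×2, sHM×2, shM×2
SsHHMm×SsHhMM grid (8·8=64): SSHHMM=4 SSHHMm=4 SSHhMM=4 SSHhMm=4 SsHHMM=8 SsHHMm=8 SsHhMM=8 SsHhMm=8 ssHHMM=4 ssHHMm=4 ssHhMM=4 ssHhMm=4
ssHHMM hits 4/64; gcd=4; 4÷4/64÷4 = 1/16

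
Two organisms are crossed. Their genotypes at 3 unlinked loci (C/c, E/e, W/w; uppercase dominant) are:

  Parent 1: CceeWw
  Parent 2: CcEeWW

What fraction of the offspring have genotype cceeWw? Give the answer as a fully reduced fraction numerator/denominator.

P(cceeWw) = 1/16

CceeWw gametes: CeW×2, Cew×2, ceW×2, cew×2
CcEeWW gametes: CEW×2, CeW×2, cEW×2, ceW×2
CceeWw×CcEeWW grid (8·8=64): CCEeWW=4 CCEeWw=4 CCeeWW=4 CCeeWw=4 CcEeWW=8 CcEeWw=8 CceeWW=8 CceeWw=8 ccEeWW=4 ccEeWw=4 cceeWW=4 cceeWw=4
cceeWw hits 4/64; gcd=4; 4÷4/64÷4 = 1/16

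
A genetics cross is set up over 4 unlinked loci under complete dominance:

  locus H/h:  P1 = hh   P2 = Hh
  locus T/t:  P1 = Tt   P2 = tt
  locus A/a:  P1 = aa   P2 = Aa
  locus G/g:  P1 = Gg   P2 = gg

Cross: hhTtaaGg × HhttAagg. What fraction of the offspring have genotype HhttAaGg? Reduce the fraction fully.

hhTtaaGg gametes: hTaG×4, hTag×4, htaG×4, htag×4
HhttAagg gametes: HtAg×4, Htag×4, htAg×4, htag×4
hhTtaaGg×HhttAagg grid (16·16=256): HhTtAaGg=16 HhTtAagg=16 HhTtaaGg=16 HhTtaagg=16 HhttAaGg=16 HhttAagg=16 HhttaaGg=16 Hhttaagg=16 hhTtAaGg=16 hhTtAagg=16 hhTtaaGg=16 hhTtaagg=16 hhttAaGg=16 hhttAagg=16 hhttaaGg=16 hhttaagg=16
HhttAaGg hits 16/256; gcd=16; 16÷16/256÷16 = 1/16

P(HhttAaGg) = 1/16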